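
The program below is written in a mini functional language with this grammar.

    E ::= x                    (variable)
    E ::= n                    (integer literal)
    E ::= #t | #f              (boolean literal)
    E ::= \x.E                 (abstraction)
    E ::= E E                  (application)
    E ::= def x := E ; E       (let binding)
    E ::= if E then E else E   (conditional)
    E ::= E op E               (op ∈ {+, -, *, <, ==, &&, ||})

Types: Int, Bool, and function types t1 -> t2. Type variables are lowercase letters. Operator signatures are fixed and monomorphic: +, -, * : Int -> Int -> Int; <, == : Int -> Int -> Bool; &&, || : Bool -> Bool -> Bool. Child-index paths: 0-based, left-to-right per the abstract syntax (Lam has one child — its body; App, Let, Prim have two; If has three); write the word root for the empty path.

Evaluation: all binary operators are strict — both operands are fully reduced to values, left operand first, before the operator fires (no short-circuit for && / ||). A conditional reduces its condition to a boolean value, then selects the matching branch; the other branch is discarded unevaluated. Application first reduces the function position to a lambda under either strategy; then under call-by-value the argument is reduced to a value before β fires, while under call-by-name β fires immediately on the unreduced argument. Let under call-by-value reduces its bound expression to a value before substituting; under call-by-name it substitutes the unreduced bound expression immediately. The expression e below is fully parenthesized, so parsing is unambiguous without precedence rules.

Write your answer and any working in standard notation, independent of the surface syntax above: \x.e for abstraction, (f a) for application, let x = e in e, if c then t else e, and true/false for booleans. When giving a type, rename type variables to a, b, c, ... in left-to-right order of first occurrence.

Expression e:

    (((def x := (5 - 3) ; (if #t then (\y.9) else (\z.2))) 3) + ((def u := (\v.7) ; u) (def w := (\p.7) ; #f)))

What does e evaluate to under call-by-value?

Answer: 16

Derivation:
step 0: (((let x = (5 - 3) in (if true then (\y.9) else (\z.2))) 3) + ((let u = (\v.7) in u) (let w = (\p.7) in false)))
step 1: [delta@0.0.0] (((let x = 2 in (if true then (\y.9) else (\z.2))) 3) + ((let u = (\v.7) in u) (let w = (\p.7) in false)))
step 2: [let@0.0] (((if true then (\y.9) else (\z.2)) 3) + ((let u = (\v.7) in u) (let w = (\p.7) in false)))
step 3: [if@0.0] (((\y.9) 3) + ((let u = (\v.7) in u) (let w = (\p.7) in false)))
step 4: [beta@0] (9 + ((let u = (\v.7) in u) (let w = (\p.7) in false)))
step 5: [let@1.0] (9 + ((\v.7) (let w = (\p.7) in false)))
step 6: [let@1.1] (9 + ((\v.7) false))
step 7: [beta@1] (9 + 7)
step 8: [delta@root] 16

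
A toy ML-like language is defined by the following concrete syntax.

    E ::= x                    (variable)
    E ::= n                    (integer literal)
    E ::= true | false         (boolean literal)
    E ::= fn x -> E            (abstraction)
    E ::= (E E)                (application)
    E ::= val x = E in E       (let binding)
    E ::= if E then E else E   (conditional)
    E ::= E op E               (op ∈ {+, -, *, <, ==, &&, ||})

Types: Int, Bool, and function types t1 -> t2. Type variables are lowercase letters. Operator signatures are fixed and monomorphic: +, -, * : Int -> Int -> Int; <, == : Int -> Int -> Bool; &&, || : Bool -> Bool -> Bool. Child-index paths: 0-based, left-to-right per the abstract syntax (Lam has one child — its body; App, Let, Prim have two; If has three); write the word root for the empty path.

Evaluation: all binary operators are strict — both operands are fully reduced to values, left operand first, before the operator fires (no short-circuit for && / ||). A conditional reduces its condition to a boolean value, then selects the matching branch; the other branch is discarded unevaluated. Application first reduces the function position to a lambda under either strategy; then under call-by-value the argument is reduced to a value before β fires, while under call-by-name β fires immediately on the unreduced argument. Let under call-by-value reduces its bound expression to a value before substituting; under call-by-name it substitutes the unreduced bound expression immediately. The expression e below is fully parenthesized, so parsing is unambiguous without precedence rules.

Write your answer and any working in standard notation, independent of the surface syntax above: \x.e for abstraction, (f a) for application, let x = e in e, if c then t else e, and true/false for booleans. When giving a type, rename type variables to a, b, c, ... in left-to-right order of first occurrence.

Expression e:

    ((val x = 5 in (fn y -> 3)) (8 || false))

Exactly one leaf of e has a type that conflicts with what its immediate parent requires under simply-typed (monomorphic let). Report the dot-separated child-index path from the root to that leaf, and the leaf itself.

Answer: 1.0 : 8

Derivation:
let x : Int
\y._ : a -> Int
  unify Int ~ Bool
  FAIL: mismatch Int ~ Bool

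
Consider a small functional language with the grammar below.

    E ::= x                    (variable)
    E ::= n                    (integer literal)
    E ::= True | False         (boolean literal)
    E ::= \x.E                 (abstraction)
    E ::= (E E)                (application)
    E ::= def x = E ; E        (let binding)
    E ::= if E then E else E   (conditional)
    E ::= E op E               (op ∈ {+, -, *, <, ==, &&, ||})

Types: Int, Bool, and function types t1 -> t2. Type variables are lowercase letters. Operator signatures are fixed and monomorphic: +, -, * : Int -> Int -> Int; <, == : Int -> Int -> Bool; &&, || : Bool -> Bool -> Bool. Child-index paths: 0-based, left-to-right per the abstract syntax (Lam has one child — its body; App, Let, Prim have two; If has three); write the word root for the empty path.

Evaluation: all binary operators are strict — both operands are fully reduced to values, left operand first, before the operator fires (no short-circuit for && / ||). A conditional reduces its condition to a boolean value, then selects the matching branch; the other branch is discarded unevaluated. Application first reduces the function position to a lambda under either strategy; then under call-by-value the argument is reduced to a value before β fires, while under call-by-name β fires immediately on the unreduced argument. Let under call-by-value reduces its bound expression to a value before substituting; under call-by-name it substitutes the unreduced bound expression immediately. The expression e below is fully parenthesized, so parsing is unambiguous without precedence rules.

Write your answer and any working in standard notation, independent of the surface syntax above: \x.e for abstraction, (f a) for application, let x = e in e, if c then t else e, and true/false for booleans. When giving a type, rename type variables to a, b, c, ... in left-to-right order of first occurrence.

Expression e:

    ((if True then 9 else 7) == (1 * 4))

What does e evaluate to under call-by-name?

Answer: false

Working:
step 0: ((if true then 9 else 7) == (1 * 4))
step 1: [if@0] (9 == (1 * 4))
step 2: [delta@1] (9 == 4)
step 3: [delta@root] false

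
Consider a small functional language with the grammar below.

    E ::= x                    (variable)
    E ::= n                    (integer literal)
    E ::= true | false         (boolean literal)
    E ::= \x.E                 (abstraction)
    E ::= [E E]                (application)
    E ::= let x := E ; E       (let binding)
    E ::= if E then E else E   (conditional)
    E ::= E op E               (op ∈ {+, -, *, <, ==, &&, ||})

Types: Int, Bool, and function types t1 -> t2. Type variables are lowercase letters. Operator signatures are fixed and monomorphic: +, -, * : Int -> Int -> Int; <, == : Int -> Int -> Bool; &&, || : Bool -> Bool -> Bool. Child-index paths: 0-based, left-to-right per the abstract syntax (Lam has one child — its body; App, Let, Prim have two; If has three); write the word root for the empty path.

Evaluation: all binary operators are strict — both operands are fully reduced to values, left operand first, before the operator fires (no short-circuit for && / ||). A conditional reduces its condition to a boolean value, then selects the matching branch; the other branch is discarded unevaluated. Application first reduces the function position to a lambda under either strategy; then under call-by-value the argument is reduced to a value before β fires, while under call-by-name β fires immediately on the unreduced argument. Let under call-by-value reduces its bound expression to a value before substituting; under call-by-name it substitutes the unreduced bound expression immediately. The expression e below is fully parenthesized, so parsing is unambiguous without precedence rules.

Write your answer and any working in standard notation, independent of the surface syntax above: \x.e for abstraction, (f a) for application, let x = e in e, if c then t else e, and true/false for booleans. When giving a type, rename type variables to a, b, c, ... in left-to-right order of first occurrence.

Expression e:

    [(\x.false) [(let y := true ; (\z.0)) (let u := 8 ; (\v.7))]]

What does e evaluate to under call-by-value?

Answer: false

Trace:
step 0: ((\x.false) ((let y = true in (\z.0)) (let u = 8 in (\v.7))))
step 1: [let@1.0] ((\x.false) ((\z.0) (let u = 8 in (\v.7))))
step 2: [let@1.1] ((\x.false) ((\z.0) (\v.7)))
step 3: [beta@1] ((\x.false) 0)
step 4: [beta@root] false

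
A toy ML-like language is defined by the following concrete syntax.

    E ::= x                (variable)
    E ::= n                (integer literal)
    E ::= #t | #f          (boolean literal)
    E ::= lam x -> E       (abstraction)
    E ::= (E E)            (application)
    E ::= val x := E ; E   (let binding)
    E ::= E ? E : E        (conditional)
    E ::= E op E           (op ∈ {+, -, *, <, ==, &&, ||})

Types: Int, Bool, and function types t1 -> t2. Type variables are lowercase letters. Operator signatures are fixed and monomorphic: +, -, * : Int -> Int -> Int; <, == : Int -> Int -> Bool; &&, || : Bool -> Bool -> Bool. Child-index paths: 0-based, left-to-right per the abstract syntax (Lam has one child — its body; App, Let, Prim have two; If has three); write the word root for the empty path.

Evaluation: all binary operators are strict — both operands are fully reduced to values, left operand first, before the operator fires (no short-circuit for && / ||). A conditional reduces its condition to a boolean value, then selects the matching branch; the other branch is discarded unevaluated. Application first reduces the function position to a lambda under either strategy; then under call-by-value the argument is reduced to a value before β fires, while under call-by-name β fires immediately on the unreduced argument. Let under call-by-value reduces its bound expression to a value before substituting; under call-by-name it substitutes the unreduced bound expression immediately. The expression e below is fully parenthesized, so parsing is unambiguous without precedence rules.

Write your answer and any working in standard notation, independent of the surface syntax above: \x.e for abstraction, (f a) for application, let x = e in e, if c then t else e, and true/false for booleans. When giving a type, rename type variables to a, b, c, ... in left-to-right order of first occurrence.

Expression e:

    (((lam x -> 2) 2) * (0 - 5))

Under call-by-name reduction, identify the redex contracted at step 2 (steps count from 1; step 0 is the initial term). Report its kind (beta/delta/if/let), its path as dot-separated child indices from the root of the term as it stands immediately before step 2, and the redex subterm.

Derivation:
step 0: (((\x.2) 2) * (0 - 5))
step 1: [beta@0] (2 * (0 - 5))
step 2: [delta@1] (2 * -5)

Answer: delta at 1 : (0 - 5)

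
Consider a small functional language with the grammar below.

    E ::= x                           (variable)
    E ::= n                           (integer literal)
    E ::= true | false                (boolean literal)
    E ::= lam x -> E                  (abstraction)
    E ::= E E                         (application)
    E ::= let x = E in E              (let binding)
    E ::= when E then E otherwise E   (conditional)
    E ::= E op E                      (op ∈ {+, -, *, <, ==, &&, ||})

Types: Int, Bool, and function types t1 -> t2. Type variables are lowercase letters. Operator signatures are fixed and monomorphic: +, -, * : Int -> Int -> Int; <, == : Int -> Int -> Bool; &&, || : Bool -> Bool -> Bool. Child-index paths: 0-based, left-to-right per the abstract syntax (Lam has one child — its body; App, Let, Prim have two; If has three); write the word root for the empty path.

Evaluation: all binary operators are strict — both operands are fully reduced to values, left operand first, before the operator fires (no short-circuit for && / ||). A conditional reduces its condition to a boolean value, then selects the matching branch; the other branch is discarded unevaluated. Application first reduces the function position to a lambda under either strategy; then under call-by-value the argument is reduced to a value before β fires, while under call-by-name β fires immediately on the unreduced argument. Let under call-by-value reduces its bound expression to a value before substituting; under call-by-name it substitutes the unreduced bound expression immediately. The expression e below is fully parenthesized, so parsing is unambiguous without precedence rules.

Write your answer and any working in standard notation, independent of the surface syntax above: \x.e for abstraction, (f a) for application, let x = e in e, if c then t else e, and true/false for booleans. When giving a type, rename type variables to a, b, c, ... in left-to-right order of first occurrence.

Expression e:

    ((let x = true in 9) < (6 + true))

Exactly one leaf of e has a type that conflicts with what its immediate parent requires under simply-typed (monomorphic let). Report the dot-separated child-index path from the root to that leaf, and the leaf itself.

Answer: 1.1 : true

Derivation:
let x : Bool
  unify Int ~ Int
  unify Int ~ Int
  unify Bool ~ Int
  FAIL: mismatch Bool ~ Int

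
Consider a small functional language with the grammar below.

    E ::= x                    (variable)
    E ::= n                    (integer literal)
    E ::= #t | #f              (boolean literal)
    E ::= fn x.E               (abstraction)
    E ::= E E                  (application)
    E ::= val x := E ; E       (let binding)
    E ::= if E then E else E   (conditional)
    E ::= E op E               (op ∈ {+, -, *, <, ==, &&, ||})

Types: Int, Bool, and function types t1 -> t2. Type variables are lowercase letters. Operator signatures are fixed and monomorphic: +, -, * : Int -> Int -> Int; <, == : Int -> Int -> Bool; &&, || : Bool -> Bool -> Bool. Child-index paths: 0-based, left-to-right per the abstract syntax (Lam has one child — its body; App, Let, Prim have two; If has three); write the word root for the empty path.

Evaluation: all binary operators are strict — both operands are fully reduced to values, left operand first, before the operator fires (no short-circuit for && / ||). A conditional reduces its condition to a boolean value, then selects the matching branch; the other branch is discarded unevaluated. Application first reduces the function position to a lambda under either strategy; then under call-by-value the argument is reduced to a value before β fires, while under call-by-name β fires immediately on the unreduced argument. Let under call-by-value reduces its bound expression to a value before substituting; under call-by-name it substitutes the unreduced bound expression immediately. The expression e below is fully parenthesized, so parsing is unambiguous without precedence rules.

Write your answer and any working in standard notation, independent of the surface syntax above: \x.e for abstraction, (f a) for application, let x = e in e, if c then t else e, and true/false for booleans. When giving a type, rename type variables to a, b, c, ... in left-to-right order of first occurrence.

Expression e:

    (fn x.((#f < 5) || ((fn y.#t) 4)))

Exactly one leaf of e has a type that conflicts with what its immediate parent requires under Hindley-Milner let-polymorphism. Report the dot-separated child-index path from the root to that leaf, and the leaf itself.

Answer: 0.0.0 : false

Working:
  unify Bool ~ Int
  FAIL: mismatch Bool ~ Int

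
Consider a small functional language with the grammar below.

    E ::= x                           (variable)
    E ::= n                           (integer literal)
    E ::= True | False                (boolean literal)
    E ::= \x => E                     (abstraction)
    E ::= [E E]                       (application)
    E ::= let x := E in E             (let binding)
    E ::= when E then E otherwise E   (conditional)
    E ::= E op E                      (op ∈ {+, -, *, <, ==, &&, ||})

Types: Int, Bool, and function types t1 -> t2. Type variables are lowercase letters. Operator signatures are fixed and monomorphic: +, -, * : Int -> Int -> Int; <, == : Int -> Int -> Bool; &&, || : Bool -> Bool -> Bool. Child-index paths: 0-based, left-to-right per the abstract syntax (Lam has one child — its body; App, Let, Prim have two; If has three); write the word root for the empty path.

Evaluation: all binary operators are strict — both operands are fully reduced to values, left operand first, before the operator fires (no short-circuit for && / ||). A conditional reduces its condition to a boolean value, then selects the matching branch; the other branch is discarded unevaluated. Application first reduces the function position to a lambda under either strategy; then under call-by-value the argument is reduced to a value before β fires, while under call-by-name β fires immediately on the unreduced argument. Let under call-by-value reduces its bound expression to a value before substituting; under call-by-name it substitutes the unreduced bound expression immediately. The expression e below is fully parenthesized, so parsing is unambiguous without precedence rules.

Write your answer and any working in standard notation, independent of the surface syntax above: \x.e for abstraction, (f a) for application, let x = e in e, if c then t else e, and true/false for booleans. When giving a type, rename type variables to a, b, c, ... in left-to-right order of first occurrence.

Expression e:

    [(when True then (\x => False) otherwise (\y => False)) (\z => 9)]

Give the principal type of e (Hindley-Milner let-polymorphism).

Derivation:
  unify Bool ~ Bool
\x._ : a -> Bool
\y._ : b -> Bool
  unify a -> Bool ~ b -> Bool
  unify a ~ b
  unify Bool ~ Bool
\z._ : c -> Int
  unify b -> Bool ~ (c -> Int) -> d
  unify b ~ c -> Int
  unify Bool ~ d
_ _ : Bool

Answer: Bool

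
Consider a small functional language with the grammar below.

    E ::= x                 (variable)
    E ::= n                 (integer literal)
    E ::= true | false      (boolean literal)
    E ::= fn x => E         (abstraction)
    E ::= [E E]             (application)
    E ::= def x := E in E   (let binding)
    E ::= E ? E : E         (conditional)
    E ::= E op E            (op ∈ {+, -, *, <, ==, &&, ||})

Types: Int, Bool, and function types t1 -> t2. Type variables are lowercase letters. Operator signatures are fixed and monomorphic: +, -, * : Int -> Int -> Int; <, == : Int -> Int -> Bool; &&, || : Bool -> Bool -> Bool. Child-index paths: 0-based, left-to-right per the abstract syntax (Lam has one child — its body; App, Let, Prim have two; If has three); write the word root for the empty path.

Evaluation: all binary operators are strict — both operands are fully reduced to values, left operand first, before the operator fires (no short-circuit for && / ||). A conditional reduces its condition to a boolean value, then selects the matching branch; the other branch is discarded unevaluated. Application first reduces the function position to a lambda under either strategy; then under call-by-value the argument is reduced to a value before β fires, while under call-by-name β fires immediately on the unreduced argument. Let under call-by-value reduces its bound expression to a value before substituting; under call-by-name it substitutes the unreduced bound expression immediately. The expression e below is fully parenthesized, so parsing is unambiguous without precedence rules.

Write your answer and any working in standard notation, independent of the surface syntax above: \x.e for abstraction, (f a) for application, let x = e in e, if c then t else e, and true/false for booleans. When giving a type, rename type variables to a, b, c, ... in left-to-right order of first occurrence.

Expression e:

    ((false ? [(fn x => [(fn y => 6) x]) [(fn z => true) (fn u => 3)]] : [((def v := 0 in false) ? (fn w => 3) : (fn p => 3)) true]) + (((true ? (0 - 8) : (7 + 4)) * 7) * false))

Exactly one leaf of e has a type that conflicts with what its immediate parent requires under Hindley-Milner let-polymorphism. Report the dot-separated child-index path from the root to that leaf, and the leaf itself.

Answer: 1.1 : false

Working:
  unify Bool ~ Bool
\y._ : b -> Int
x : a
  unify b -> Int ~ a -> c
  unify b ~ a
  unify Int ~ c
_ _ : Int
\x._ : a -> Int
\z._ : d -> Bool
\u._ : e -> Int
  unify d -> Bool ~ (e -> Int) -> f
  unify d ~ e -> Int
  unify Bool ~ f
_ _ : Bool
  unify a -> Int ~ Bool -> g
  unify a ~ Bool
  unify Int ~ g
_ _ : Int
let v : Int
  unify Bool ~ Bool
\w._ : h -> Int
\p._ : i -> Int
  unify h -> Int ~ i -> Int
  unify h ~ i
  unify Int ~ Int
  unify i -> Int ~ Bool -> j
  unify i ~ Bool
  unify Int ~ j
_ _ : Int
  unify Int ~ Int
  unify Int ~ Int
  unify Bool ~ Bool
  unify Int ~ Int
  unify Int ~ Int
  unify Int ~ Int
  unify Int ~ Int
  unify Int ~ Int
  unify Int ~ Int
  unify Int ~ Int
  unify Int ~ Int
  unify Bool ~ Int
  FAIL: mismatch Bool ~ Int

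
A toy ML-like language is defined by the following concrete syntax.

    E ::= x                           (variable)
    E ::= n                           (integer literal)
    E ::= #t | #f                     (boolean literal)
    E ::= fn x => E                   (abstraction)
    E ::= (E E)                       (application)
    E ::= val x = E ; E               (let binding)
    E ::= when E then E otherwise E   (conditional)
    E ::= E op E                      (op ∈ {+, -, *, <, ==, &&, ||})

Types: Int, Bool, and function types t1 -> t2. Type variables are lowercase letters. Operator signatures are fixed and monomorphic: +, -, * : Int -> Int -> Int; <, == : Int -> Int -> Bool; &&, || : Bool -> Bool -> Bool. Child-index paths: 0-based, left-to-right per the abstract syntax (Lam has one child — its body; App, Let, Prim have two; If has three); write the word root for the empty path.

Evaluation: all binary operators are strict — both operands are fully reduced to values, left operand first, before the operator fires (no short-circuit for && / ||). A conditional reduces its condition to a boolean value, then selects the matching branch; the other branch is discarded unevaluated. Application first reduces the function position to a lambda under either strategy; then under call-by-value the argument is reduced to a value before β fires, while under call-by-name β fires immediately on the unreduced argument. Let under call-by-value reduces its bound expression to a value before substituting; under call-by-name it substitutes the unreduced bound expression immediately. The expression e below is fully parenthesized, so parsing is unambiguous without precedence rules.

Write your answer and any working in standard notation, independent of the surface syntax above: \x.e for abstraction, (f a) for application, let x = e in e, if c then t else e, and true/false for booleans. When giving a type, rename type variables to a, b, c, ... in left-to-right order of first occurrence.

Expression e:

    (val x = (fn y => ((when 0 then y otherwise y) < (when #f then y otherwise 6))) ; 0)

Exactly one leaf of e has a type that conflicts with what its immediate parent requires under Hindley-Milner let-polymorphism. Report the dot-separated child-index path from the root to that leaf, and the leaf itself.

Working:
  unify Int ~ Bool
  FAIL: mismatch Int ~ Bool

Answer: 0.0.0.0 : 0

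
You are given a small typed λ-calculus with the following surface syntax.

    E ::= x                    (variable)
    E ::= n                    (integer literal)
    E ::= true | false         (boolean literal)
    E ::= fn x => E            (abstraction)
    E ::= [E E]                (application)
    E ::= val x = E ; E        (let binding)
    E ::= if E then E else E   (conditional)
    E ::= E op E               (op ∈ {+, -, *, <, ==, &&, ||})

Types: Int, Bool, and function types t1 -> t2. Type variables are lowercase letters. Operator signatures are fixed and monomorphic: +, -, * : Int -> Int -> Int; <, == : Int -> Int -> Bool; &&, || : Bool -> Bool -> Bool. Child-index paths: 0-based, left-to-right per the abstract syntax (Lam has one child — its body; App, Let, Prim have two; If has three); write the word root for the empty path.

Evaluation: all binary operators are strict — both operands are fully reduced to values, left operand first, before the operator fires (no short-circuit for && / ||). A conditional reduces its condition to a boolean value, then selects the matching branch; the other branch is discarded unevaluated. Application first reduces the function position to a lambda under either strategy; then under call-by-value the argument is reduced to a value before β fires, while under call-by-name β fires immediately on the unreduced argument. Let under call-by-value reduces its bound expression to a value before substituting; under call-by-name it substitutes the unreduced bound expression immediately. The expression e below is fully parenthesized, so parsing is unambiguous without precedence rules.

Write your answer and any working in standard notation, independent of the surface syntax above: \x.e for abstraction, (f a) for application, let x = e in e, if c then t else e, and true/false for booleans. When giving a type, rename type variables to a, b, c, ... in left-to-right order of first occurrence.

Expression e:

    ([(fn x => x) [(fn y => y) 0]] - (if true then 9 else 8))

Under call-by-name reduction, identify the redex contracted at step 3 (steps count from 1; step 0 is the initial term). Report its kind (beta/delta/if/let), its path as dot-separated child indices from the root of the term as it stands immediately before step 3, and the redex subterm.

Answer: if at 1 : (if true then 9 else 8)

Trace:
step 0: (((\x.x) ((\y.y) 0)) - (if true then 9 else 8))
step 1: [beta@0] (((\y.y) 0) - (if true then 9 else 8))
step 2: [beta@0] (0 - (if true then 9 else 8))
step 3: [if@1] (0 - 9)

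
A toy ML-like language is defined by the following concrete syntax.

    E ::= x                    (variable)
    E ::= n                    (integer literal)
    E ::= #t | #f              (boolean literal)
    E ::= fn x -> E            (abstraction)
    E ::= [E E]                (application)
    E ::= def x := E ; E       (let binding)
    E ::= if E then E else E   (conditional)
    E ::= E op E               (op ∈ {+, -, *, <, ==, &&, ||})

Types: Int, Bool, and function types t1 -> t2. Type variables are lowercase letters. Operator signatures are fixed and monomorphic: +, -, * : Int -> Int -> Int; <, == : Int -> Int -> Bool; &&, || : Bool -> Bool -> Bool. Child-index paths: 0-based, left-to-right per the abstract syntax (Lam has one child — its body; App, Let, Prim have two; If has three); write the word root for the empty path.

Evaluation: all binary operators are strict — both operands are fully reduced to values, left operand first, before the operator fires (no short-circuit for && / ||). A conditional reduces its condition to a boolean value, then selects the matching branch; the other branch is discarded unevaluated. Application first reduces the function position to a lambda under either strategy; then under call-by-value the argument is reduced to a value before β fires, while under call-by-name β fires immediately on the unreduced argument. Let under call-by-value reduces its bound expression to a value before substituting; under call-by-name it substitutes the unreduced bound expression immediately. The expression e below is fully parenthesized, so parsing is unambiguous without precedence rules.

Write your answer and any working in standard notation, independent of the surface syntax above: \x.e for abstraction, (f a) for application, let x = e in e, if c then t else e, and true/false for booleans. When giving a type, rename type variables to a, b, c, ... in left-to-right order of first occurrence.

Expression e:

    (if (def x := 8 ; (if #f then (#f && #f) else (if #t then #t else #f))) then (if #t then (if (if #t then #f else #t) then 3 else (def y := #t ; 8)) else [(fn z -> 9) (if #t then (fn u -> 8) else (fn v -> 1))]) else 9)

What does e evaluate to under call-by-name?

Derivation:
step 0: (if (let x = 8 in (if false then (false && false) else (if true then true else false))) then (if true then (if (if true then false else true) then 3 else (let y = true in 8)) else ((\z.9) (if true then (\u.8) else (\v.1)))) else 9)
step 1: [let@0] (if (if false then (false && false) else (if true then true else false)) then (if true then (if (if true then false else true) then 3 else (let y = true in 8)) else ((\z.9) (if true then (\u.8) else (\v.1)))) else 9)
step 2: [if@0] (if (if true then true else false) then (if true then (if (if true then false else true) then 3 else (let y = true in 8)) else ((\z.9) (if true then (\u.8) else (\v.1)))) else 9)
step 3: [if@0] (if true then (if true then (if (if true then false else true) then 3 else (let y = true in 8)) else ((\z.9) (if true then (\u.8) else (\v.1)))) else 9)
step 4: [if@root] (if true then (if (if true then false else true) then 3 else (let y = true in 8)) else ((\z.9) (if true then (\u.8) else (\v.1))))
step 5: [if@root] (if (if true then false else true) then 3 else (let y = true in 8))
step 6: [if@0] (if false then 3 else (let y = true in 8))
step 7: [if@root] (let y = true in 8)
step 8: [let@root] 8

Answer: 8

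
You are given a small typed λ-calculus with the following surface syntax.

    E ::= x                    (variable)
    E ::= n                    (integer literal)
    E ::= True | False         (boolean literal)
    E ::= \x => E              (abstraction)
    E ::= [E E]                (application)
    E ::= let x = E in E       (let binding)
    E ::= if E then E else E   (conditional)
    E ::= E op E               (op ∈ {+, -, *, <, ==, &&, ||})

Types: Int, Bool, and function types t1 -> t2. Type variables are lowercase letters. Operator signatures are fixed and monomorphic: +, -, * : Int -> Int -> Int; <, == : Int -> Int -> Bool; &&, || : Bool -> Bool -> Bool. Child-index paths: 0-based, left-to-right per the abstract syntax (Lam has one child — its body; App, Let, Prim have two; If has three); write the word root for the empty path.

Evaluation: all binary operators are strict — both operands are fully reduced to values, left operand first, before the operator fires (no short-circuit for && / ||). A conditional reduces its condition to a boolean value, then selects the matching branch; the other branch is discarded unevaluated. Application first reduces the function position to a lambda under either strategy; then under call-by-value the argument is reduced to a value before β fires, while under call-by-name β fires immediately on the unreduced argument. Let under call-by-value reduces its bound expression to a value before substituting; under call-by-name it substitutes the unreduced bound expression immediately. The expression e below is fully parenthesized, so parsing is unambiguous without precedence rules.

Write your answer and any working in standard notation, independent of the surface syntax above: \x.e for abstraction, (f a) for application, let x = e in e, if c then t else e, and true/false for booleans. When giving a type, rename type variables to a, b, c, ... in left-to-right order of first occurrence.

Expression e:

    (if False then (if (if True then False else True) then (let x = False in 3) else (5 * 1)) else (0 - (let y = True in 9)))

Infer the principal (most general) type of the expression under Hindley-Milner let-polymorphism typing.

Answer: Int

Trace:
  unify Bool ~ Bool
  unify Bool ~ Bool
  unify Bool ~ Bool
  unify Bool ~ Bool
let x : Bool
  unify Int ~ Int
  unify Int ~ Int
  unify Int ~ Int
  unify Int ~ Int
let y : Bool
  unify Int ~ Int
  unify Int ~ Int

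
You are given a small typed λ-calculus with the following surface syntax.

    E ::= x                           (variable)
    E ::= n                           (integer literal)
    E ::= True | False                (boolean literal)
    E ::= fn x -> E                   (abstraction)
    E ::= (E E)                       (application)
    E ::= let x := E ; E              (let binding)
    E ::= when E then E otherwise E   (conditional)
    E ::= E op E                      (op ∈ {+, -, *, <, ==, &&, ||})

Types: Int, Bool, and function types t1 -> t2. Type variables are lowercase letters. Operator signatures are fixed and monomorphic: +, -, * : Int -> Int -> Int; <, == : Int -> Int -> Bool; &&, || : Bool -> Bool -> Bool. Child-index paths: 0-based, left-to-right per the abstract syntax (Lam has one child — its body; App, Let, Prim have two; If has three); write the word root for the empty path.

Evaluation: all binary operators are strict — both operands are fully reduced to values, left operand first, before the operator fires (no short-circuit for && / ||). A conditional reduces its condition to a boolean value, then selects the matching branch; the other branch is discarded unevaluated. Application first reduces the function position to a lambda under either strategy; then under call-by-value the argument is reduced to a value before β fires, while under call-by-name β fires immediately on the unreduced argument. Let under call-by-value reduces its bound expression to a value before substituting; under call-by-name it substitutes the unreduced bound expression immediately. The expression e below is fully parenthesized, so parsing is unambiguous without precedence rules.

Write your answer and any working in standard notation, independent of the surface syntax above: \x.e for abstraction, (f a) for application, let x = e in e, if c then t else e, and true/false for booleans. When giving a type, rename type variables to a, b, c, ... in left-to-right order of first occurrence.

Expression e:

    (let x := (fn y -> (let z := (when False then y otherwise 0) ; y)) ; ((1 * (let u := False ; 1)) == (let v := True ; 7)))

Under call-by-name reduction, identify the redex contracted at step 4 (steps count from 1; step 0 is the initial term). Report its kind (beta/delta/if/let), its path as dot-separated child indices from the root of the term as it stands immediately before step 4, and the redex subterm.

Working:
step 0: (let x = (\y.(let z = (if false then y else 0) in y)) in ((1 * (let u = false in 1)) == (let v = true in 7)))
step 1: [let@root] ((1 * (let u = false in 1)) == (let v = true in 7))
step 2: [let@0.1] ((1 * 1) == (let v = true in 7))
step 3: [delta@0] (1 == (let v = true in 7))
step 4: [let@1] (1 == 7)

Answer: let at 1 : (let v = true in 7)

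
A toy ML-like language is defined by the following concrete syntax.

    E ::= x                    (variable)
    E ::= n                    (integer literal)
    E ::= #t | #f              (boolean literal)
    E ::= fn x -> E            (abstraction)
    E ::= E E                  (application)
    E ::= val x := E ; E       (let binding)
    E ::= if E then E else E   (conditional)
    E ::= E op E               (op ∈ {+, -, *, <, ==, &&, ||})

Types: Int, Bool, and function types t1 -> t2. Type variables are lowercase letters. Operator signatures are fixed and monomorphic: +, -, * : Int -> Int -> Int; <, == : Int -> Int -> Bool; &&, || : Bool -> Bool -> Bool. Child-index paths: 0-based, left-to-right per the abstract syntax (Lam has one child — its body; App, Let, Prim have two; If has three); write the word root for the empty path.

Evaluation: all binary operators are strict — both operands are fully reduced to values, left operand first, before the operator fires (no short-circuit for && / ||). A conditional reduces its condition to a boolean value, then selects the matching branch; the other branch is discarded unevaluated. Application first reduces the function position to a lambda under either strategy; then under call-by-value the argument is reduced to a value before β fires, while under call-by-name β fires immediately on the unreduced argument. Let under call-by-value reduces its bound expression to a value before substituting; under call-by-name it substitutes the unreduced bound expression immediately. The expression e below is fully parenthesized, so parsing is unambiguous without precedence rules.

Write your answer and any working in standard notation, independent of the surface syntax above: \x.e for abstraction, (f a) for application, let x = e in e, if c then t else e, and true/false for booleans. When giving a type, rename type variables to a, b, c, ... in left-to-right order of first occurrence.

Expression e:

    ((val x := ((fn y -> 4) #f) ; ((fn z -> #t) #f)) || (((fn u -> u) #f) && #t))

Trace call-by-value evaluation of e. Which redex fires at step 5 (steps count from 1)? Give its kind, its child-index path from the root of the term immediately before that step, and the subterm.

Derivation:
step 0: ((let x = ((\y.4) false) in ((\z.true) false)) || (((\u.u) false) && true))
step 1: [beta@0.0] ((let x = 4 in ((\z.true) false)) || (((\u.u) false) && true))
step 2: [let@0] (((\z.true) false) || (((\u.u) false) && true))
step 3: [beta@0] (true || (((\u.u) false) && true))
step 4: [beta@1.0] (true || (false && true))
step 5: [delta@1] (true || false)

Answer: delta at 1 : (false && true)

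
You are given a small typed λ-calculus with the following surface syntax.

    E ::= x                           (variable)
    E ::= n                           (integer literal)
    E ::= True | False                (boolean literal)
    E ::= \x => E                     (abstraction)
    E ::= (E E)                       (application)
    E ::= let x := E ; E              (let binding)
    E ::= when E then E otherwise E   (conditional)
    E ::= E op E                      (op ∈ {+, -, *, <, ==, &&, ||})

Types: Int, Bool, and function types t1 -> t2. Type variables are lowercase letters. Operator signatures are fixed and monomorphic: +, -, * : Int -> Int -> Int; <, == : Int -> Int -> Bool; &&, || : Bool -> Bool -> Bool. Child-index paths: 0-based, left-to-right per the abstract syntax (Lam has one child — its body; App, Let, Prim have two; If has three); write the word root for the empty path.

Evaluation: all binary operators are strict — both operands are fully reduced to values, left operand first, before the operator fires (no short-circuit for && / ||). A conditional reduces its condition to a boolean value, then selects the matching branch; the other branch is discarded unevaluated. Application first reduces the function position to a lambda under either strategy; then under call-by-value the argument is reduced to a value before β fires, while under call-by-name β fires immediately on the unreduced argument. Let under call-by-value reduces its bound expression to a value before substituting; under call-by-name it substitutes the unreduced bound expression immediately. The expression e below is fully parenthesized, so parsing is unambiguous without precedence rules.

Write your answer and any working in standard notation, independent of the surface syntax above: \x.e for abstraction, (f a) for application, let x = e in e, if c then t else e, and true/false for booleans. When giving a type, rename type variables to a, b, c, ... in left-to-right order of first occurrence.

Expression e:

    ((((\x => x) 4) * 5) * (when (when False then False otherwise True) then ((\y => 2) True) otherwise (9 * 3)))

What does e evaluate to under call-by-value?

Derivation:
step 0: ((((\x.x) 4) * 5) * (if (if false then false else true) then ((\y.2) true) else (9 * 3)))
step 1: [beta@0.0] ((4 * 5) * (if (if false then false else true) then ((\y.2) true) else (9 * 3)))
step 2: [delta@0] (20 * (if (if false then false else true) then ((\y.2) true) else (9 * 3)))
step 3: [if@1.0] (20 * (if true then ((\y.2) true) else (9 * 3)))
step 4: [if@1] (20 * ((\y.2) true))
step 5: [beta@1] (20 * 2)
step 6: [delta@root] 40

Answer: 40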